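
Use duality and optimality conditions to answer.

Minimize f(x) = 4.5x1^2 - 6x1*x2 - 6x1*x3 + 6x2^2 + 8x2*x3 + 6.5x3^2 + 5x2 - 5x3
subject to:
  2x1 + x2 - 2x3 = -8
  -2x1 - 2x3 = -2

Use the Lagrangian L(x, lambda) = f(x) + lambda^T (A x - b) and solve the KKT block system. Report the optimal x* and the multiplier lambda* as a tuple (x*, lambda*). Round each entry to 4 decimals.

Form the Lagrangian:
  L(x, lambda) = (1/2) x^T Q x + c^T x + lambda^T (A x - b)
Stationarity (grad_x L = 0): Q x + c + A^T lambda = 0.
Primal feasibility: A x = b.

This gives the KKT block system:
  [ Q   A^T ] [ x     ]   [-c ]
  [ A    0  ] [ lambda ] = [ b ]

Solving the linear system:
  x*      = (-0.9053, -2.3787, 1.9053)
  lambda* = (2.8698, 0.216)
  f(x*)   = 0.9852

x* = (-0.9053, -2.3787, 1.9053), lambda* = (2.8698, 0.216)


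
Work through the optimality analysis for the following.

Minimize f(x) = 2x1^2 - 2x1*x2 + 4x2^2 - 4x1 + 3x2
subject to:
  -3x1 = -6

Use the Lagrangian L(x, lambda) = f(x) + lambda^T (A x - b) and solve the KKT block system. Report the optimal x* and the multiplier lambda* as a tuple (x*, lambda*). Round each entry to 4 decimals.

Form the Lagrangian:
  L(x, lambda) = (1/2) x^T Q x + c^T x + lambda^T (A x - b)
Stationarity (grad_x L = 0): Q x + c + A^T lambda = 0.
Primal feasibility: A x = b.

This gives the KKT block system:
  [ Q   A^T ] [ x     ]   [-c ]
  [ A    0  ] [ lambda ] = [ b ]

Solving the linear system:
  x*      = (2, 0.125)
  lambda* = (1.25)
  f(x*)   = -0.0625

x* = (2, 0.125), lambda* = (1.25)


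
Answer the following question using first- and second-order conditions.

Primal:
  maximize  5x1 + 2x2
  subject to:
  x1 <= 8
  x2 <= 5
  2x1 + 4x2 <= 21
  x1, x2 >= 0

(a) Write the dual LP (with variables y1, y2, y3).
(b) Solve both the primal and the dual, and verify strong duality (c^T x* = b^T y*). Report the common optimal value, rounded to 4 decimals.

The standard primal-dual pair for 'max c^T x s.t. A x <= b, x >= 0' is:
  Dual:  min b^T y  s.t.  A^T y >= c,  y >= 0.

So the dual LP is:
  minimize  8y1 + 5y2 + 21y3
  subject to:
    y1 + 2y3 >= 5
    y2 + 4y3 >= 2
    y1, y2, y3 >= 0

Solving the primal: x* = (8, 1.25).
  primal value c^T x* = 42.5.
Solving the dual: y* = (4, 0, 0.5).
  dual value b^T y* = 42.5.
Strong duality: c^T x* = b^T y*. Confirmed.

42.5


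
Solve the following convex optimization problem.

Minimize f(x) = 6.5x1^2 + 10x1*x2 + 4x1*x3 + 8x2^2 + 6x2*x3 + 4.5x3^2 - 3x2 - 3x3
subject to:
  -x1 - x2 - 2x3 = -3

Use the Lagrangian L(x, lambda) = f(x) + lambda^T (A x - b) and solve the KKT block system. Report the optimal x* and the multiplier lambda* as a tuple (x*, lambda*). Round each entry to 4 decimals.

Form the Lagrangian:
  L(x, lambda) = (1/2) x^T Q x + c^T x + lambda^T (A x - b)
Stationarity (grad_x L = 0): Q x + c + A^T lambda = 0.
Primal feasibility: A x = b.

This gives the KKT block system:
  [ Q   A^T ] [ x     ]   [-c ]
  [ A    0  ] [ lambda ] = [ b ]

Solving the linear system:
  x*      = (-0.044, -0.0352, 1.5396)
  lambda* = (5.2346)
  f(x*)   = 5.5953

x* = (-0.044, -0.0352, 1.5396), lambda* = (5.2346)


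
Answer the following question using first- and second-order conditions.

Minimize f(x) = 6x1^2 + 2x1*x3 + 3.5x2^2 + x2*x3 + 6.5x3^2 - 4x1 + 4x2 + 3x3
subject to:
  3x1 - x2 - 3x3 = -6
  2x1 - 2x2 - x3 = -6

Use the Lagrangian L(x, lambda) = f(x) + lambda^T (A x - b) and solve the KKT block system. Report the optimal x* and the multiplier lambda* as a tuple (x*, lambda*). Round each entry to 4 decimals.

Form the Lagrangian:
  L(x, lambda) = (1/2) x^T Q x + c^T x + lambda^T (A x - b)
Stationarity (grad_x L = 0): Q x + c + A^T lambda = 0.
Primal feasibility: A x = b.

This gives the KKT block system:
  [ Q   A^T ] [ x     ]   [-c ]
  [ A    0  ] [ lambda ] = [ b ]

Solving the linear system:
  x*      = (-1.0519, 1.7689, 0.3585)
  lambda* = (-0.4178, 8.5793)
  f(x*)   = 30.6637

x* = (-1.0519, 1.7689, 0.3585), lambda* = (-0.4178, 8.5793)


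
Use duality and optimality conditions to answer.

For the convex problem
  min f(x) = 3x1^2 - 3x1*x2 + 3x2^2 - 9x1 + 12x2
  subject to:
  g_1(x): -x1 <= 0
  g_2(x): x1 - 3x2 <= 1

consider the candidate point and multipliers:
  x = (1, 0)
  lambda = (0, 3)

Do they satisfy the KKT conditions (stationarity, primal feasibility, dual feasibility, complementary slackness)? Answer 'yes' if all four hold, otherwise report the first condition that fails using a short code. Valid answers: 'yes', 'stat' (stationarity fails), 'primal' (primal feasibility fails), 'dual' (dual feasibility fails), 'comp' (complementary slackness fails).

Gradient of f: grad f(x) = Q x + c = (-3, 9)
Constraint values g_i(x) = a_i^T x - b_i:
  g_1((1, 0)) = -1
  g_2((1, 0)) = 0
Stationarity residual: grad f(x) + sum_i lambda_i a_i = (0, 0)
  -> stationarity OK
Primal feasibility (all g_i <= 0): OK
Dual feasibility (all lambda_i >= 0): OK
Complementary slackness (lambda_i * g_i(x) = 0 for all i): OK

Verdict: yes, KKT holds.

yes


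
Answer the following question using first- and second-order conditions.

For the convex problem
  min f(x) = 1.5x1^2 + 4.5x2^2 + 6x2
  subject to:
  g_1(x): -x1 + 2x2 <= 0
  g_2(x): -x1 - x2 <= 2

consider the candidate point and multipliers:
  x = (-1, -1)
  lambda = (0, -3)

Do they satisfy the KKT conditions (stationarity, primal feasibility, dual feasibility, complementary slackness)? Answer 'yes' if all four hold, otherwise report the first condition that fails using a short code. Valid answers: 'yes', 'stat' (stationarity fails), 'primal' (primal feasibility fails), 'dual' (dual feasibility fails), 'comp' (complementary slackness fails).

Gradient of f: grad f(x) = Q x + c = (-3, -3)
Constraint values g_i(x) = a_i^T x - b_i:
  g_1((-1, -1)) = -1
  g_2((-1, -1)) = 0
Stationarity residual: grad f(x) + sum_i lambda_i a_i = (0, 0)
  -> stationarity OK
Primal feasibility (all g_i <= 0): OK
Dual feasibility (all lambda_i >= 0): FAILS
Complementary slackness (lambda_i * g_i(x) = 0 for all i): OK

Verdict: the first failing condition is dual_feasibility -> dual.

dual


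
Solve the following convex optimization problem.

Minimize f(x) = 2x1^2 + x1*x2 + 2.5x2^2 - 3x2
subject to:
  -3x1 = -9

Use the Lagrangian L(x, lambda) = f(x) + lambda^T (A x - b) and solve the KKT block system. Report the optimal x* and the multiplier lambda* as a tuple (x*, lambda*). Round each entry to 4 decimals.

Form the Lagrangian:
  L(x, lambda) = (1/2) x^T Q x + c^T x + lambda^T (A x - b)
Stationarity (grad_x L = 0): Q x + c + A^T lambda = 0.
Primal feasibility: A x = b.

This gives the KKT block system:
  [ Q   A^T ] [ x     ]   [-c ]
  [ A    0  ] [ lambda ] = [ b ]

Solving the linear system:
  x*      = (3, 0)
  lambda* = (4)
  f(x*)   = 18

x* = (3, 0), lambda* = (4)


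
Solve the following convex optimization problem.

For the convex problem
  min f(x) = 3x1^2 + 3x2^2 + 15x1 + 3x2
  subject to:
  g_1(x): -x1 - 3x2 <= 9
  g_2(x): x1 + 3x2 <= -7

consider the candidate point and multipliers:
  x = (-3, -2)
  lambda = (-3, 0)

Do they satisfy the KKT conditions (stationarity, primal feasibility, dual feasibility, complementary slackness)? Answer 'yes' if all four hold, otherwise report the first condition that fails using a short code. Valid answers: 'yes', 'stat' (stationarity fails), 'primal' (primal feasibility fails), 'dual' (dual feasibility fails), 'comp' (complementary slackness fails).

Gradient of f: grad f(x) = Q x + c = (-3, -9)
Constraint values g_i(x) = a_i^T x - b_i:
  g_1((-3, -2)) = 0
  g_2((-3, -2)) = -2
Stationarity residual: grad f(x) + sum_i lambda_i a_i = (0, 0)
  -> stationarity OK
Primal feasibility (all g_i <= 0): OK
Dual feasibility (all lambda_i >= 0): FAILS
Complementary slackness (lambda_i * g_i(x) = 0 for all i): OK

Verdict: the first failing condition is dual_feasibility -> dual.

dual


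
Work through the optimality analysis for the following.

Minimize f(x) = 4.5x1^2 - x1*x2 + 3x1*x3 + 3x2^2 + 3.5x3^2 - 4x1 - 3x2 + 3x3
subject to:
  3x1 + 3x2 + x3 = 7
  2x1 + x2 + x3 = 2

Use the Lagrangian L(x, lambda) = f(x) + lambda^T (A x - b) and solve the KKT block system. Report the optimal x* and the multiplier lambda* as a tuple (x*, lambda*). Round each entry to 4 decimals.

Form the Lagrangian:
  L(x, lambda) = (1/2) x^T Q x + c^T x + lambda^T (A x - b)
Stationarity (grad_x L = 0): Q x + c + A^T lambda = 0.
Primal feasibility: A x = b.

This gives the KKT block system:
  [ Q   A^T ] [ x     ]   [-c ]
  [ A    0  ] [ lambda ] = [ b ]

Solving the linear system:
  x*      = (0.726, 2.137, -1.589)
  lambda* = (-7.5205, 13.4658)
  f(x*)   = 5.8151

x* = (0.726, 2.137, -1.589), lambda* = (-7.5205, 13.4658)


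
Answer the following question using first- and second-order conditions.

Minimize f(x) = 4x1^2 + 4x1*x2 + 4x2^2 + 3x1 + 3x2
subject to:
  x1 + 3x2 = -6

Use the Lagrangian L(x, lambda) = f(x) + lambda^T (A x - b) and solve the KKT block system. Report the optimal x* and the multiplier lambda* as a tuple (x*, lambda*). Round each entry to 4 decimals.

Form the Lagrangian:
  L(x, lambda) = (1/2) x^T Q x + c^T x + lambda^T (A x - b)
Stationarity (grad_x L = 0): Q x + c + A^T lambda = 0.
Primal feasibility: A x = b.

This gives the KKT block system:
  [ Q   A^T ] [ x     ]   [-c ]
  [ A    0  ] [ lambda ] = [ b ]

Solving the linear system:
  x*      = (0.1071, -2.0357)
  lambda* = (4.2857)
  f(x*)   = 9.9643

x* = (0.1071, -2.0357), lambda* = (4.2857)


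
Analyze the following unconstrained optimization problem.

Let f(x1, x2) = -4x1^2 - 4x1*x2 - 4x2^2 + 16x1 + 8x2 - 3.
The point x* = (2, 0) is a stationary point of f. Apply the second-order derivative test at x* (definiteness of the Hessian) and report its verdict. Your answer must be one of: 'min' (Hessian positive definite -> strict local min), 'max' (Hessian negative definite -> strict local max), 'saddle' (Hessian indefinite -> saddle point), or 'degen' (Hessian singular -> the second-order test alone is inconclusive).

Compute the Hessian H = grad^2 f:
  H = [[-8, -4], [-4, -8]]
Verify stationarity: grad f(x*) = H x* + g = (0, 0).
Eigenvalues of H: -12, -4.
Both eigenvalues < 0, so H is negative definite -> x* is a strict local max.

max


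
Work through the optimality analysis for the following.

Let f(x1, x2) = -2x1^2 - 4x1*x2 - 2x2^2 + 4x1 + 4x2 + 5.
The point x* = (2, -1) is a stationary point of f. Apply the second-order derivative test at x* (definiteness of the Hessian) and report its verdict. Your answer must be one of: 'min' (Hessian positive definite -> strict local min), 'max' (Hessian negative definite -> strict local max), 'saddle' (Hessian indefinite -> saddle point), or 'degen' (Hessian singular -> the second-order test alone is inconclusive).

Compute the Hessian H = grad^2 f:
  H = [[-4, -4], [-4, -4]]
Verify stationarity: grad f(x*) = H x* + g = (0, 0).
Eigenvalues of H: -8, 0.
H has a zero eigenvalue (singular; negative semidefinite but not definite), so H is neither positive definite, negative definite, nor indefinite. The second-order test alone is inconclusive -> degen.
(Indeed, f is constant along the null direction of H through x*, so x* is not a strict local extremum.)

degen


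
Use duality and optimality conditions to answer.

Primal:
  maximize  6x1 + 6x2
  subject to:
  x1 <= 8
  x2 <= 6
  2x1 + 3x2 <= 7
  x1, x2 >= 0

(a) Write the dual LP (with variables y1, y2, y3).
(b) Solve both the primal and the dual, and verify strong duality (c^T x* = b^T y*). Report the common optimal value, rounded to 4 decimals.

The standard primal-dual pair for 'max c^T x s.t. A x <= b, x >= 0' is:
  Dual:  min b^T y  s.t.  A^T y >= c,  y >= 0.

So the dual LP is:
  minimize  8y1 + 6y2 + 7y3
  subject to:
    y1 + 2y3 >= 6
    y2 + 3y3 >= 6
    y1, y2, y3 >= 0

Solving the primal: x* = (3.5, 0).
  primal value c^T x* = 21.
Solving the dual: y* = (0, 0, 3).
  dual value b^T y* = 21.
Strong duality: c^T x* = b^T y*. Confirmed.

21


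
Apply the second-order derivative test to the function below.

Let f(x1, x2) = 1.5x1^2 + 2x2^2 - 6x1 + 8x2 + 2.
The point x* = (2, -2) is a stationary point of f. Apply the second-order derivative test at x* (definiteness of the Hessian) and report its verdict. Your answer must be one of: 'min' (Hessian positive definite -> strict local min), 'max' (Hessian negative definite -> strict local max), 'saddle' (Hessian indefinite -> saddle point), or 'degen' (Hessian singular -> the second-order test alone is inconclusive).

Compute the Hessian H = grad^2 f:
  H = [[3, 0], [0, 4]]
Verify stationarity: grad f(x*) = H x* + g = (0, 0).
Eigenvalues of H: 3, 4.
Both eigenvalues > 0, so H is positive definite -> x* is a strict local min.

min


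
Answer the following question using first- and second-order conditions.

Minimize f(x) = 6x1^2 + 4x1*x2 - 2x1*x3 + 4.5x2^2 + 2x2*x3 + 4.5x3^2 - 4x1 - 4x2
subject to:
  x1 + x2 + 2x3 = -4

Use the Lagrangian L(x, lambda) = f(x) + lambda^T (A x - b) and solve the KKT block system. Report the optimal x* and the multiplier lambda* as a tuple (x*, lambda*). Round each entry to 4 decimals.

Form the Lagrangian:
  L(x, lambda) = (1/2) x^T Q x + c^T x + lambda^T (A x - b)
Stationarity (grad_x L = 0): Q x + c + A^T lambda = 0.
Primal feasibility: A x = b.

This gives the KKT block system:
  [ Q   A^T ] [ x     ]   [-c ]
  [ A    0  ] [ lambda ] = [ b ]

Solving the linear system:
  x*      = (-0.6921, 0.3596, -1.8337)
  lambda* = (7.2)
  f(x*)   = 15.0652

x* = (-0.6921, 0.3596, -1.8337), lambda* = (7.2)


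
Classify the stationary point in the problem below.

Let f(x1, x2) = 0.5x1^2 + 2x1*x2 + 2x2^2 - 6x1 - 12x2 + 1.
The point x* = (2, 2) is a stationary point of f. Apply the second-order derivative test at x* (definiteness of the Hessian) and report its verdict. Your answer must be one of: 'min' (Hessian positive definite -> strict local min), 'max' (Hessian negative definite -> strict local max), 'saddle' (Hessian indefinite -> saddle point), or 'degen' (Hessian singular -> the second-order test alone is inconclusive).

Compute the Hessian H = grad^2 f:
  H = [[1, 2], [2, 4]]
Verify stationarity: grad f(x*) = H x* + g = (0, 0).
Eigenvalues of H: 0, 5.
H has a zero eigenvalue (singular; positive semidefinite but not definite), so H is neither positive definite, negative definite, nor indefinite. The second-order test alone is inconclusive -> degen.
(Indeed, f is constant along the null direction of H through x*, so x* is not a strict local extremum.)

degen


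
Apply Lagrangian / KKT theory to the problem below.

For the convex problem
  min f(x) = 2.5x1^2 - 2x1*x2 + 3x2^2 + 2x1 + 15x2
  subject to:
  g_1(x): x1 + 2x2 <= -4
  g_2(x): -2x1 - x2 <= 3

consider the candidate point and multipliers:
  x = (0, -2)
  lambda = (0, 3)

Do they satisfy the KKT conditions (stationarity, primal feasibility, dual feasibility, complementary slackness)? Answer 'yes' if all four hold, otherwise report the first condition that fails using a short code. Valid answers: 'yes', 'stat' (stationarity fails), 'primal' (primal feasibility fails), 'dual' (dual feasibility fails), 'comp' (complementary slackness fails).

Gradient of f: grad f(x) = Q x + c = (6, 3)
Constraint values g_i(x) = a_i^T x - b_i:
  g_1((0, -2)) = 0
  g_2((0, -2)) = -1
Stationarity residual: grad f(x) + sum_i lambda_i a_i = (0, 0)
  -> stationarity OK
Primal feasibility (all g_i <= 0): OK
Dual feasibility (all lambda_i >= 0): OK
Complementary slackness (lambda_i * g_i(x) = 0 for all i): FAILS

Verdict: the first failing condition is complementary_slackness -> comp.

comp


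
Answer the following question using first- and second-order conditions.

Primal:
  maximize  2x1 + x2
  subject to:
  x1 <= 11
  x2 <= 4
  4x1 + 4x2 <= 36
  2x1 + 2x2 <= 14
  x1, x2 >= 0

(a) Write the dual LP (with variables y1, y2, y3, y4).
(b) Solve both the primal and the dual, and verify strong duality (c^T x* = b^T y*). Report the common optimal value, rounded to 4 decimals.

The standard primal-dual pair for 'max c^T x s.t. A x <= b, x >= 0' is:
  Dual:  min b^T y  s.t.  A^T y >= c,  y >= 0.

So the dual LP is:
  minimize  11y1 + 4y2 + 36y3 + 14y4
  subject to:
    y1 + 4y3 + 2y4 >= 2
    y2 + 4y3 + 2y4 >= 1
    y1, y2, y3, y4 >= 0

Solving the primal: x* = (7, 0).
  primal value c^T x* = 14.
Solving the dual: y* = (0, 0, 0, 1).
  dual value b^T y* = 14.
Strong duality: c^T x* = b^T y*. Confirmed.

14


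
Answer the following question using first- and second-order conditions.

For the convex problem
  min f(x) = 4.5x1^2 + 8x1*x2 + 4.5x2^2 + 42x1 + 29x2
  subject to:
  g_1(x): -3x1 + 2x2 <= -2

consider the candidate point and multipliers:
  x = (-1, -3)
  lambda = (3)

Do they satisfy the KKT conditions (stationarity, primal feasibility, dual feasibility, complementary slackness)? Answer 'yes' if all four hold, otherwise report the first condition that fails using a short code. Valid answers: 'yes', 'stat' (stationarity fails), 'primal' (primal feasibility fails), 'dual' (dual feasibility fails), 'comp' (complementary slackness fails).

Gradient of f: grad f(x) = Q x + c = (9, -6)
Constraint values g_i(x) = a_i^T x - b_i:
  g_1((-1, -3)) = -1
Stationarity residual: grad f(x) + sum_i lambda_i a_i = (0, 0)
  -> stationarity OK
Primal feasibility (all g_i <= 0): OK
Dual feasibility (all lambda_i >= 0): OK
Complementary slackness (lambda_i * g_i(x) = 0 for all i): FAILS

Verdict: the first failing condition is complementary_slackness -> comp.

comp


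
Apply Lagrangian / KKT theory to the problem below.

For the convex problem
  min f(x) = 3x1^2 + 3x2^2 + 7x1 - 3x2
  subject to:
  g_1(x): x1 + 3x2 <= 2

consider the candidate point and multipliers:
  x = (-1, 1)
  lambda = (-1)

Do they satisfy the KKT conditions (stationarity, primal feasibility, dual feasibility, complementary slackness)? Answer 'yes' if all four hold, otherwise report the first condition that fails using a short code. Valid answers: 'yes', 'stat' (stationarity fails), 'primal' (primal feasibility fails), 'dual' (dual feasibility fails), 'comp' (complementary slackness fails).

Gradient of f: grad f(x) = Q x + c = (1, 3)
Constraint values g_i(x) = a_i^T x - b_i:
  g_1((-1, 1)) = 0
Stationarity residual: grad f(x) + sum_i lambda_i a_i = (0, 0)
  -> stationarity OK
Primal feasibility (all g_i <= 0): OK
Dual feasibility (all lambda_i >= 0): FAILS
Complementary slackness (lambda_i * g_i(x) = 0 for all i): OK

Verdict: the first failing condition is dual_feasibility -> dual.

dual


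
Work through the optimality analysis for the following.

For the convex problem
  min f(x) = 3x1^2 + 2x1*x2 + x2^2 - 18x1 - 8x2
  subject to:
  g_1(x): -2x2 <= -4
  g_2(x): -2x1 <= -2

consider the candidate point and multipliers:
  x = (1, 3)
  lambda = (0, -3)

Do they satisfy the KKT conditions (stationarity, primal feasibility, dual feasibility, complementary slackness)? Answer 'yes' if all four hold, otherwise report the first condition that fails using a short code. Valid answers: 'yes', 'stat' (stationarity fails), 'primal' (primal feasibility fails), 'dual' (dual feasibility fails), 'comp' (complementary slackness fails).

Gradient of f: grad f(x) = Q x + c = (-6, 0)
Constraint values g_i(x) = a_i^T x - b_i:
  g_1((1, 3)) = -2
  g_2((1, 3)) = 0
Stationarity residual: grad f(x) + sum_i lambda_i a_i = (0, 0)
  -> stationarity OK
Primal feasibility (all g_i <= 0): OK
Dual feasibility (all lambda_i >= 0): FAILS
Complementary slackness (lambda_i * g_i(x) = 0 for all i): OK

Verdict: the first failing condition is dual_feasibility -> dual.

dual


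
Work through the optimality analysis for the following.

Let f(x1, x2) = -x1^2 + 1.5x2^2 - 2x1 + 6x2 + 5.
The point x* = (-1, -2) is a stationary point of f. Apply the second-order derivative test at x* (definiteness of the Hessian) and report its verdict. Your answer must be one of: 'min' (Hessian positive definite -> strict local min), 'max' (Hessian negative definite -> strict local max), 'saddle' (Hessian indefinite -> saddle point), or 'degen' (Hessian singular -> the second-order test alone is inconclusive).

Compute the Hessian H = grad^2 f:
  H = [[-2, 0], [0, 3]]
Verify stationarity: grad f(x*) = H x* + g = (0, 0).
Eigenvalues of H: -2, 3.
Eigenvalues have mixed signs, so H is indefinite -> x* is a saddle point.

saddle


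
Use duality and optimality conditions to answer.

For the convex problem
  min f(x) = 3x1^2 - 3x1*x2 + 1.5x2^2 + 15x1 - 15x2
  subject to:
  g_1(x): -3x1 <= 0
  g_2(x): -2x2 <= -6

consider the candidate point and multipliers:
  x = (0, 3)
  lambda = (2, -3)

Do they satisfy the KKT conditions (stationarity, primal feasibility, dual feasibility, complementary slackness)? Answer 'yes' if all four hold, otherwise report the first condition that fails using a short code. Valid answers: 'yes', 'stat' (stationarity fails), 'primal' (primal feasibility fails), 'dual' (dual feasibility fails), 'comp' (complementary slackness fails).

Gradient of f: grad f(x) = Q x + c = (6, -6)
Constraint values g_i(x) = a_i^T x - b_i:
  g_1((0, 3)) = 0
  g_2((0, 3)) = 0
Stationarity residual: grad f(x) + sum_i lambda_i a_i = (0, 0)
  -> stationarity OK
Primal feasibility (all g_i <= 0): OK
Dual feasibility (all lambda_i >= 0): FAILS
Complementary slackness (lambda_i * g_i(x) = 0 for all i): OK

Verdict: the first failing condition is dual_feasibility -> dual.

dual


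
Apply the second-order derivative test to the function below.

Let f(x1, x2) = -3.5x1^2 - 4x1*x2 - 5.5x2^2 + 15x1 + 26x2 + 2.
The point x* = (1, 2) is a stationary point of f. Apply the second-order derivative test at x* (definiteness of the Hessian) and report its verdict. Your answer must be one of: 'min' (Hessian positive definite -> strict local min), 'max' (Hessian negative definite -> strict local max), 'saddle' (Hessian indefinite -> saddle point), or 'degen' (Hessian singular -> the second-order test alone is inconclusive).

Compute the Hessian H = grad^2 f:
  H = [[-7, -4], [-4, -11]]
Verify stationarity: grad f(x*) = H x* + g = (0, 0).
Eigenvalues of H: -13.4721, -4.5279.
Both eigenvalues < 0, so H is negative definite -> x* is a strict local max.

max


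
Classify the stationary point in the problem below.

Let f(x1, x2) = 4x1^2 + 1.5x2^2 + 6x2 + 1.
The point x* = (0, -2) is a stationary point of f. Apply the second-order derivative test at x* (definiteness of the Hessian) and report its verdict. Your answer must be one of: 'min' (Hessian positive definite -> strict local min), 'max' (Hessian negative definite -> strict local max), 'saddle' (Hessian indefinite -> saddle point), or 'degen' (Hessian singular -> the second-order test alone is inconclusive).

Compute the Hessian H = grad^2 f:
  H = [[8, 0], [0, 3]]
Verify stationarity: grad f(x*) = H x* + g = (0, 0).
Eigenvalues of H: 3, 8.
Both eigenvalues > 0, so H is positive definite -> x* is a strict local min.

min


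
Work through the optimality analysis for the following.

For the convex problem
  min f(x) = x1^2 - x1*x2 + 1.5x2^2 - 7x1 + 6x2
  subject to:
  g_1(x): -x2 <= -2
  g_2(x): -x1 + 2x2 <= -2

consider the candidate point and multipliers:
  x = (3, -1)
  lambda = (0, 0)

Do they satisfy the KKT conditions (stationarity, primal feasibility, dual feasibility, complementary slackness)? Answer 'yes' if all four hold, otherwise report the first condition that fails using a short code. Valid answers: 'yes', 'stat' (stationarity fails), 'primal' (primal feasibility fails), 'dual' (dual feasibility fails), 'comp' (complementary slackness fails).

Gradient of f: grad f(x) = Q x + c = (0, 0)
Constraint values g_i(x) = a_i^T x - b_i:
  g_1((3, -1)) = 3
  g_2((3, -1)) = -3
Stationarity residual: grad f(x) + sum_i lambda_i a_i = (0, 0)
  -> stationarity OK
Primal feasibility (all g_i <= 0): FAILS
Dual feasibility (all lambda_i >= 0): OK
Complementary slackness (lambda_i * g_i(x) = 0 for all i): OK

Verdict: the first failing condition is primal_feasibility -> primal.

primal


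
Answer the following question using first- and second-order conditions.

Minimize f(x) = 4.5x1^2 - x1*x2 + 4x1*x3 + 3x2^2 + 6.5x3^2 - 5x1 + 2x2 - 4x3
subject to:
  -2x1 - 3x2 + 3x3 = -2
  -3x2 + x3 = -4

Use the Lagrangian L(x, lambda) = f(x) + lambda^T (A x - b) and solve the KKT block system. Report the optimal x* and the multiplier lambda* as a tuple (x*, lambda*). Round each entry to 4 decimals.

Form the Lagrangian:
  L(x, lambda) = (1/2) x^T Q x + c^T x + lambda^T (A x - b)
Stationarity (grad_x L = 0): Q x + c + A^T lambda = 0.
Primal feasibility: A x = b.

This gives the KKT block system:
  [ Q   A^T ] [ x     ]   [-c ]
  [ A    0  ] [ lambda ] = [ b ]

Solving the linear system:
  x*      = (-0.3444, 1.5519, 0.6556)
  lambda* = (-3.5148, 7.4)
  f(x*)   = 12.387

x* = (-0.3444, 1.5519, 0.6556), lambda* = (-3.5148, 7.4)


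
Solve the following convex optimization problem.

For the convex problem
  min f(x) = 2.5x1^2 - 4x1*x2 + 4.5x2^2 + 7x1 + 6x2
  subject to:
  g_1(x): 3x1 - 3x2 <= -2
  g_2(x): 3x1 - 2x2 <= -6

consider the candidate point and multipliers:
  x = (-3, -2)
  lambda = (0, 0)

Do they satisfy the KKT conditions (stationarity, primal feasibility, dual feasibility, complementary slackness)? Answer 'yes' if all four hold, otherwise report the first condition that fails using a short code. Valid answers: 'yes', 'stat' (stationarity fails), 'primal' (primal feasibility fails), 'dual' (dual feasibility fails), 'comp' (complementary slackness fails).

Gradient of f: grad f(x) = Q x + c = (0, 0)
Constraint values g_i(x) = a_i^T x - b_i:
  g_1((-3, -2)) = -1
  g_2((-3, -2)) = 1
Stationarity residual: grad f(x) + sum_i lambda_i a_i = (0, 0)
  -> stationarity OK
Primal feasibility (all g_i <= 0): FAILS
Dual feasibility (all lambda_i >= 0): OK
Complementary slackness (lambda_i * g_i(x) = 0 for all i): OK

Verdict: the first failing condition is primal_feasibility -> primal.

primal


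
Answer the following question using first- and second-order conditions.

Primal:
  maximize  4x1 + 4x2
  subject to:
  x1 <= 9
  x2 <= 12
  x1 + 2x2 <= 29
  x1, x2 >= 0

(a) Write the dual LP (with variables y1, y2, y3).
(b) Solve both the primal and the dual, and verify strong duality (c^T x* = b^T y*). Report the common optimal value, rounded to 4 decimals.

The standard primal-dual pair for 'max c^T x s.t. A x <= b, x >= 0' is:
  Dual:  min b^T y  s.t.  A^T y >= c,  y >= 0.

So the dual LP is:
  minimize  9y1 + 12y2 + 29y3
  subject to:
    y1 + y3 >= 4
    y2 + 2y3 >= 4
    y1, y2, y3 >= 0

Solving the primal: x* = (9, 10).
  primal value c^T x* = 76.
Solving the dual: y* = (2, 0, 2).
  dual value b^T y* = 76.
Strong duality: c^T x* = b^T y*. Confirmed.

76


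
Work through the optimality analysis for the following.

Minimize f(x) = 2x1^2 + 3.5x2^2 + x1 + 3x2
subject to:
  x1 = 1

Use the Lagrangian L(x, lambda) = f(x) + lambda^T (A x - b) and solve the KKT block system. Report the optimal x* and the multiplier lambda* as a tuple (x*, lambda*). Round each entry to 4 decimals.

Form the Lagrangian:
  L(x, lambda) = (1/2) x^T Q x + c^T x + lambda^T (A x - b)
Stationarity (grad_x L = 0): Q x + c + A^T lambda = 0.
Primal feasibility: A x = b.

This gives the KKT block system:
  [ Q   A^T ] [ x     ]   [-c ]
  [ A    0  ] [ lambda ] = [ b ]

Solving the linear system:
  x*      = (1, -0.4286)
  lambda* = (-5)
  f(x*)   = 2.3571

x* = (1, -0.4286), lambda* = (-5)


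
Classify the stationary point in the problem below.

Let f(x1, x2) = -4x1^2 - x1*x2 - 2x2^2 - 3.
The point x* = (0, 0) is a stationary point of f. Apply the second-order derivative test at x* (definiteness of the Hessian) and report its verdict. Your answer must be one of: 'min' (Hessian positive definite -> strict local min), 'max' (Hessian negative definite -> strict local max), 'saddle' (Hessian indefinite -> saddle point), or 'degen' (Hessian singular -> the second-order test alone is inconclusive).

Compute the Hessian H = grad^2 f:
  H = [[-8, -1], [-1, -4]]
Verify stationarity: grad f(x*) = H x* + g = (0, 0).
Eigenvalues of H: -8.2361, -3.7639.
Both eigenvalues < 0, so H is negative definite -> x* is a strict local max.

max


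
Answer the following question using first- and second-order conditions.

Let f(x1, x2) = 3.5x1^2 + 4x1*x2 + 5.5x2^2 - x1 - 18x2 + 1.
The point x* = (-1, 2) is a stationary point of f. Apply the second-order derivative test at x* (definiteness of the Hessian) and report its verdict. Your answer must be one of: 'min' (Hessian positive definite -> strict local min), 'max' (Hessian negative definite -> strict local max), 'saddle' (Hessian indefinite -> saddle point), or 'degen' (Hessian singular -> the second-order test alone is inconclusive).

Compute the Hessian H = grad^2 f:
  H = [[7, 4], [4, 11]]
Verify stationarity: grad f(x*) = H x* + g = (0, 0).
Eigenvalues of H: 4.5279, 13.4721.
Both eigenvalues > 0, so H is positive definite -> x* is a strict local min.

min


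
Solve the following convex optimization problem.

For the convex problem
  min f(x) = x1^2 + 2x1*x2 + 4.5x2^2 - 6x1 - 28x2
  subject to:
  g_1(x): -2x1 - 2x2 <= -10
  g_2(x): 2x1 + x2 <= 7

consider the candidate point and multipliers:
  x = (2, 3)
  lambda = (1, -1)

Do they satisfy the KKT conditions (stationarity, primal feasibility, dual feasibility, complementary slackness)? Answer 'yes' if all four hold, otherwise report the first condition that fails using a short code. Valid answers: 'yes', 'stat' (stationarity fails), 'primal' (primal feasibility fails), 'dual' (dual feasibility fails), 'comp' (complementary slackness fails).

Gradient of f: grad f(x) = Q x + c = (4, 3)
Constraint values g_i(x) = a_i^T x - b_i:
  g_1((2, 3)) = 0
  g_2((2, 3)) = 0
Stationarity residual: grad f(x) + sum_i lambda_i a_i = (0, 0)
  -> stationarity OK
Primal feasibility (all g_i <= 0): OK
Dual feasibility (all lambda_i >= 0): FAILS
Complementary slackness (lambda_i * g_i(x) = 0 for all i): OK

Verdict: the first failing condition is dual_feasibility -> dual.

dual


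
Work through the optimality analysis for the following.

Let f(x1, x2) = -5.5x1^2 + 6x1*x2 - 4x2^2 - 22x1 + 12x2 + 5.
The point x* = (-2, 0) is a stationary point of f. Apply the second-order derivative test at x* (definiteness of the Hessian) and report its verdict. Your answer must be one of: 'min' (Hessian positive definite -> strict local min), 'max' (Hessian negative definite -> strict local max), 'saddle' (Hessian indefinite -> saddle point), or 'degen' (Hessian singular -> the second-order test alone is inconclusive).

Compute the Hessian H = grad^2 f:
  H = [[-11, 6], [6, -8]]
Verify stationarity: grad f(x*) = H x* + g = (0, 0).
Eigenvalues of H: -15.6847, -3.3153.
Both eigenvalues < 0, so H is negative definite -> x* is a strict local max.

max


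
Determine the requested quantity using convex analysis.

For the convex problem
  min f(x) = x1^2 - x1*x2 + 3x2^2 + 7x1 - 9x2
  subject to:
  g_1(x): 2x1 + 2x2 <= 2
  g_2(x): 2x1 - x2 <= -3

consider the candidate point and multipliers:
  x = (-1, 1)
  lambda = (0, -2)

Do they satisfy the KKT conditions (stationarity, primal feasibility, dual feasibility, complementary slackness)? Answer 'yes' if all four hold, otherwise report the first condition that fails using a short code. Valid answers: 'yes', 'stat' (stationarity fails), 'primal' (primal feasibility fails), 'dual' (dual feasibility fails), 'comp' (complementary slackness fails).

Gradient of f: grad f(x) = Q x + c = (4, -2)
Constraint values g_i(x) = a_i^T x - b_i:
  g_1((-1, 1)) = -2
  g_2((-1, 1)) = 0
Stationarity residual: grad f(x) + sum_i lambda_i a_i = (0, 0)
  -> stationarity OK
Primal feasibility (all g_i <= 0): OK
Dual feasibility (all lambda_i >= 0): FAILS
Complementary slackness (lambda_i * g_i(x) = 0 for all i): OK

Verdict: the first failing condition is dual_feasibility -> dual.

dual


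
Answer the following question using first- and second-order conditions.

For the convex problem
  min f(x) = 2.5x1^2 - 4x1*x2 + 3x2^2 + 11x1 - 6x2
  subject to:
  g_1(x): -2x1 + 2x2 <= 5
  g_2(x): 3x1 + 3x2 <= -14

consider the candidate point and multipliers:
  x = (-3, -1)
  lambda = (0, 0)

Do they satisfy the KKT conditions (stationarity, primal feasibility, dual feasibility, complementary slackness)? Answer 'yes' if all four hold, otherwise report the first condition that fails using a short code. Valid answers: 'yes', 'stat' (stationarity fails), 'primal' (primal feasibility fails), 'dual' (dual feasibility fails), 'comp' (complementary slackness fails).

Gradient of f: grad f(x) = Q x + c = (0, 0)
Constraint values g_i(x) = a_i^T x - b_i:
  g_1((-3, -1)) = -1
  g_2((-3, -1)) = 2
Stationarity residual: grad f(x) + sum_i lambda_i a_i = (0, 0)
  -> stationarity OK
Primal feasibility (all g_i <= 0): FAILS
Dual feasibility (all lambda_i >= 0): OK
Complementary slackness (lambda_i * g_i(x) = 0 for all i): OK

Verdict: the first failing condition is primal_feasibility -> primal.

primal


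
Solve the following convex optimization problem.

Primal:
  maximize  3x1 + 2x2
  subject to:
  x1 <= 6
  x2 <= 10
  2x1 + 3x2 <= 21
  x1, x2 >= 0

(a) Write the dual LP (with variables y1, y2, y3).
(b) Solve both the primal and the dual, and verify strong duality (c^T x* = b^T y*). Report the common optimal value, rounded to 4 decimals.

The standard primal-dual pair for 'max c^T x s.t. A x <= b, x >= 0' is:
  Dual:  min b^T y  s.t.  A^T y >= c,  y >= 0.

So the dual LP is:
  minimize  6y1 + 10y2 + 21y3
  subject to:
    y1 + 2y3 >= 3
    y2 + 3y3 >= 2
    y1, y2, y3 >= 0

Solving the primal: x* = (6, 3).
  primal value c^T x* = 24.
Solving the dual: y* = (1.6667, 0, 0.6667).
  dual value b^T y* = 24.
Strong duality: c^T x* = b^T y*. Confirmed.

24


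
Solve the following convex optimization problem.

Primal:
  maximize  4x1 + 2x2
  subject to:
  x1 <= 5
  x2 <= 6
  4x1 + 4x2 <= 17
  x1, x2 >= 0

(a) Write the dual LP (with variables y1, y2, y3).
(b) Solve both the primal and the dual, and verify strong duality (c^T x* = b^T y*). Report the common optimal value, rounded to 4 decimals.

The standard primal-dual pair for 'max c^T x s.t. A x <= b, x >= 0' is:
  Dual:  min b^T y  s.t.  A^T y >= c,  y >= 0.

So the dual LP is:
  minimize  5y1 + 6y2 + 17y3
  subject to:
    y1 + 4y3 >= 4
    y2 + 4y3 >= 2
    y1, y2, y3 >= 0

Solving the primal: x* = (4.25, 0).
  primal value c^T x* = 17.
Solving the dual: y* = (0, 0, 1).
  dual value b^T y* = 17.
Strong duality: c^T x* = b^T y*. Confirmed.

17


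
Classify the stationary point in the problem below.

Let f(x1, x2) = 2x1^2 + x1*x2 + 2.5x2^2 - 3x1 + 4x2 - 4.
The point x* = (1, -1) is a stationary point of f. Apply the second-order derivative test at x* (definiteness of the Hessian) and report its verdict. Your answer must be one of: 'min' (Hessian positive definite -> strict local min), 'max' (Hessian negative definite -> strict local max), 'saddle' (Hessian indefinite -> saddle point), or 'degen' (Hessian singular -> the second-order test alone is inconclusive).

Compute the Hessian H = grad^2 f:
  H = [[4, 1], [1, 5]]
Verify stationarity: grad f(x*) = H x* + g = (0, 0).
Eigenvalues of H: 3.382, 5.618.
Both eigenvalues > 0, so H is positive definite -> x* is a strict local min.

min


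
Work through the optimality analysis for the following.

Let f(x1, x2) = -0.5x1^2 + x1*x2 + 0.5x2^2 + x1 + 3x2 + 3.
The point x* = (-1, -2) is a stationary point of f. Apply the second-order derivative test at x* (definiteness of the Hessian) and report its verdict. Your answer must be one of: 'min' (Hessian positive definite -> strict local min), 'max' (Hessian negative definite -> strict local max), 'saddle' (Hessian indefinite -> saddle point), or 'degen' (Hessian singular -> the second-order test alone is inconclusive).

Compute the Hessian H = grad^2 f:
  H = [[-1, 1], [1, 1]]
Verify stationarity: grad f(x*) = H x* + g = (0, 0).
Eigenvalues of H: -1.4142, 1.4142.
Eigenvalues have mixed signs, so H is indefinite -> x* is a saddle point.

saddle


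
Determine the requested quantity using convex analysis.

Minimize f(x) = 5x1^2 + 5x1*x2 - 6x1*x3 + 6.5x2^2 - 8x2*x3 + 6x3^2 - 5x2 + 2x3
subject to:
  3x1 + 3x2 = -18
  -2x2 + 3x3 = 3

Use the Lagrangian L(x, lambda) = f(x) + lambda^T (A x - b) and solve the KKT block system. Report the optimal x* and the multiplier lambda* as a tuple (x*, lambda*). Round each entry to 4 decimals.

Form the Lagrangian:
  L(x, lambda) = (1/2) x^T Q x + c^T x + lambda^T (A x - b)
Stationarity (grad_x L = 0): Q x + c + A^T lambda = 0.
Primal feasibility: A x = b.

This gives the KKT block system:
  [ Q   A^T ] [ x     ]   [-c ]
  [ A    0  ] [ lambda ] = [ b ]

Solving the linear system:
  x*      = (-2.4043, -3.5957, -1.3972)
  lambda* = (11.2128, -9.4752)
  f(x*)   = 122.7199

x* = (-2.4043, -3.5957, -1.3972), lambda* = (11.2128, -9.4752)


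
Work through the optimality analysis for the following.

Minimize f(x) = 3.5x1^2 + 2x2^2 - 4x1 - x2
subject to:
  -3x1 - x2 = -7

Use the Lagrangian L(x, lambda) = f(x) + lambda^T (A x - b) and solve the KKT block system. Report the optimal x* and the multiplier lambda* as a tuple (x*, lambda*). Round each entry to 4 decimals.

Form the Lagrangian:
  L(x, lambda) = (1/2) x^T Q x + c^T x + lambda^T (A x - b)
Stationarity (grad_x L = 0): Q x + c + A^T lambda = 0.
Primal feasibility: A x = b.

This gives the KKT block system:
  [ Q   A^T ] [ x     ]   [-c ]
  [ A    0  ] [ lambda ] = [ b ]

Solving the linear system:
  x*      = (1.9767, 1.0698)
  lambda* = (3.2791)
  f(x*)   = 6.9884

x* = (1.9767, 1.0698), lambda* = (3.2791)


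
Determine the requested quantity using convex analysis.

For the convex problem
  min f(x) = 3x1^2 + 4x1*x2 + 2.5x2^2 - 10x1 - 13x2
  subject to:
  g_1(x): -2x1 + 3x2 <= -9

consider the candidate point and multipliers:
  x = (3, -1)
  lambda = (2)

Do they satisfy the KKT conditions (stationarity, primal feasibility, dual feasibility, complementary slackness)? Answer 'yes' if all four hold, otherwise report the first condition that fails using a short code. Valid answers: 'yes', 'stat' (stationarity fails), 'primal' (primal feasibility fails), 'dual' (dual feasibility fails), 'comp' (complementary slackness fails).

Gradient of f: grad f(x) = Q x + c = (4, -6)
Constraint values g_i(x) = a_i^T x - b_i:
  g_1((3, -1)) = 0
Stationarity residual: grad f(x) + sum_i lambda_i a_i = (0, 0)
  -> stationarity OK
Primal feasibility (all g_i <= 0): OK
Dual feasibility (all lambda_i >= 0): OK
Complementary slackness (lambda_i * g_i(x) = 0 for all i): OK

Verdict: yes, KKT holds.

yes


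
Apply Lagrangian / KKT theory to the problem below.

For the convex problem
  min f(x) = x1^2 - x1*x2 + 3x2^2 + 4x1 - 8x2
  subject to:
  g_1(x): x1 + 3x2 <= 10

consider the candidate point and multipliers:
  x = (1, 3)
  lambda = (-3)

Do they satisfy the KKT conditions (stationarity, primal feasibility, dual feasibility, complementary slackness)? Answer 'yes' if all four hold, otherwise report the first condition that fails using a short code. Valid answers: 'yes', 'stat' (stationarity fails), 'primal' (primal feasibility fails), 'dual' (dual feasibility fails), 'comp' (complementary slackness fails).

Gradient of f: grad f(x) = Q x + c = (3, 9)
Constraint values g_i(x) = a_i^T x - b_i:
  g_1((1, 3)) = 0
Stationarity residual: grad f(x) + sum_i lambda_i a_i = (0, 0)
  -> stationarity OK
Primal feasibility (all g_i <= 0): OK
Dual feasibility (all lambda_i >= 0): FAILS
Complementary slackness (lambda_i * g_i(x) = 0 for all i): OK

Verdict: the first failing condition is dual_feasibility -> dual.

dual


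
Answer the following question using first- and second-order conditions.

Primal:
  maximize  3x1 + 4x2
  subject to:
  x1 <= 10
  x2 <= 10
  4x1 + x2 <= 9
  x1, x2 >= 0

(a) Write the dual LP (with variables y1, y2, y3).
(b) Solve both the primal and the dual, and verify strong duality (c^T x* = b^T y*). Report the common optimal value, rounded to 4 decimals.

The standard primal-dual pair for 'max c^T x s.t. A x <= b, x >= 0' is:
  Dual:  min b^T y  s.t.  A^T y >= c,  y >= 0.

So the dual LP is:
  minimize  10y1 + 10y2 + 9y3
  subject to:
    y1 + 4y3 >= 3
    y2 + y3 >= 4
    y1, y2, y3 >= 0

Solving the primal: x* = (0, 9).
  primal value c^T x* = 36.
Solving the dual: y* = (0, 0, 4).
  dual value b^T y* = 36.
Strong duality: c^T x* = b^T y*. Confirmed.

36


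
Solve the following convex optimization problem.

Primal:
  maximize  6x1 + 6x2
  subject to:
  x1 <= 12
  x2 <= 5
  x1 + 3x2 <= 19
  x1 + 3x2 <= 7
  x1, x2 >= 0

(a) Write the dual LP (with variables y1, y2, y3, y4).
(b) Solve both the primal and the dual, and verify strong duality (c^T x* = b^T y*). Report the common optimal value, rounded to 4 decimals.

The standard primal-dual pair for 'max c^T x s.t. A x <= b, x >= 0' is:
  Dual:  min b^T y  s.t.  A^T y >= c,  y >= 0.

So the dual LP is:
  minimize  12y1 + 5y2 + 19y3 + 7y4
  subject to:
    y1 + y3 + y4 >= 6
    y2 + 3y3 + 3y4 >= 6
    y1, y2, y3, y4 >= 0

Solving the primal: x* = (7, 0).
  primal value c^T x* = 42.
Solving the dual: y* = (0, 0, 0, 6).
  dual value b^T y* = 42.
Strong duality: c^T x* = b^T y*. Confirmed.

42
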